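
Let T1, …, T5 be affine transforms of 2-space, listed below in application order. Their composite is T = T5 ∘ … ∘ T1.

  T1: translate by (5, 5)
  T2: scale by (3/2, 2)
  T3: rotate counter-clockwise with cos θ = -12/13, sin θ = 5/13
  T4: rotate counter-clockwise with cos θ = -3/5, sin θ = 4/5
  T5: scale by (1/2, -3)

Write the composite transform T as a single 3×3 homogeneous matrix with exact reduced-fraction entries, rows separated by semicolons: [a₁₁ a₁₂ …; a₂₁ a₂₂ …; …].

T = [12/65 63/65 75/13; 567/130 -96/65 375/26; 0 0 1]

T1 = [1 0 5; 0 1 5; 0 0 1]
T2·T1 = [3/2 0 15/2; 0 2 10; 0 0 1]
T3·…·T1 = [-18/13 -10/13 -140/13; 15/26 -24/13 -165/26; 0 0 1]
T4·…·T1 = [24/65 126/65 150/13; -189/130 32/65 -125/26; 0 0 1]
T5·…·T1 = [12/65 63/65 75/13; 567/130 -96/65 375/26; 0 0 1]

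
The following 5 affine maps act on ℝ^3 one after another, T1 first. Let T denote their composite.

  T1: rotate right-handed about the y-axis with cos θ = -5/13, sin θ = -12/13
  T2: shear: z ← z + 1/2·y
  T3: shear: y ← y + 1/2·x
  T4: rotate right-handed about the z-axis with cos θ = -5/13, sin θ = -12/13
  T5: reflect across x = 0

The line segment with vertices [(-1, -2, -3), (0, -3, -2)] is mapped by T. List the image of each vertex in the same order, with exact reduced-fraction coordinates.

T1 rotate right-handed about the y-axis with cos θ = -5/13, sin θ = -12/13: (-1, -2, -3) → (41/13, -2, 3/13); (0, -3, -2) → (24/13, -3, 10/13)
T2 shear: z ← z + 1/2·y: (41/13, -2, 3/13) → (41/13, -2, -10/13); (24/13, -3, 10/13) → (24/13, -3, -19/26)
T3 shear: y ← y + 1/2·x: (41/13, -2, -10/13) → (41/13, -11/26, -10/13); (24/13, -3, -19/26) → (24/13, -27/13, -19/26)
T4 rotate right-handed about the z-axis with cos θ = -5/13, sin θ = -12/13: (41/13, -11/26, -10/13) → (-271/169, -929/338, -10/13); (24/13, -27/13, -19/26) → (-444/169, -153/169, -19/26)
T5 reflect across x = 0: (-271/169, -929/338, -10/13) → (271/169, -929/338, -10/13); (-444/169, -153/169, -19/26) → (444/169, -153/169, -19/26)

image vertices: (271/169, -929/338, -10/13), (444/169, -153/169, -19/26)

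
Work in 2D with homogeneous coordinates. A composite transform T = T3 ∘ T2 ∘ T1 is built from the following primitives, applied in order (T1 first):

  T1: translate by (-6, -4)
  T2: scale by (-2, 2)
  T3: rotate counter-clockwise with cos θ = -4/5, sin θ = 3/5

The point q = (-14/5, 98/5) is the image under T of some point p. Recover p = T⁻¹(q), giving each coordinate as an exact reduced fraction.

p = (-1, -3)

T1 = [1 0 -6; 0 1 -4; 0 0 1]
T2·T1 = [-2 0 12; 0 2 -8; 0 0 1]
T3·…·T1 = [8/5 -6/5 -24/5; -6/5 -8/5 68/5; 0 0 1]
det M = -4; M⁻¹ = [2/5 -3/10 6; -3/10 -2/5 4; 0 0 1]
M⁻¹ · (-14/5, 98/5)ᵀ = (-1, -3)ᵀ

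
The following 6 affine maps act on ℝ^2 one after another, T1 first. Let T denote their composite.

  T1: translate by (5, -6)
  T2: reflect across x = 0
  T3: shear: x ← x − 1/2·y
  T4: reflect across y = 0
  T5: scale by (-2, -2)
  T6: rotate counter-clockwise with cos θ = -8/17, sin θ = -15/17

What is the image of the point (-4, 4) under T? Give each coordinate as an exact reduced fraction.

T(p) = (-60/17, 32/17)

T1 translate by (5, -6): (-4, 4) → (1, -2)
T2 reflect across x = 0: (1, -2) → (-1, -2)
T3 shear: x ← x − 1/2·y: (-1, -2) → (0, -2)
T4 reflect across y = 0: (0, -2) → (0, 2)
T5 scale by (-2, -2): (0, 2) → (0, -4)
T6 rotate counter-clockwise with cos θ = -8/17, sin θ = -15/17: (0, -4) → (-60/17, 32/17)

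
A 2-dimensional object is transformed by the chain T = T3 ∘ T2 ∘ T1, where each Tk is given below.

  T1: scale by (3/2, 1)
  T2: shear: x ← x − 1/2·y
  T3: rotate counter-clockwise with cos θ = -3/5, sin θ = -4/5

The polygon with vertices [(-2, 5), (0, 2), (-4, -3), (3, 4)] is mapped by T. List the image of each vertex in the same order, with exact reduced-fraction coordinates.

image vertices: (73/10, 7/5), (11/5, -2/5), (3/10, 27/5), (17/10, -22/5)

T1 scale by (3/2, 1): (-2, 5) → (-3, 5); (0, 2) → (0, 2); (-4, -3) → (-6, -3); (3, 4) → (9/2, 4)
T2 shear: x ← x − 1/2·y: (-3, 5) → (-11/2, 5); (0, 2) → (-1, 2); (-6, -3) → (-9/2, -3); (9/2, 4) → (5/2, 4)
T3 rotate counter-clockwise with cos θ = -3/5, sin θ = -4/5: (-11/2, 5) → (73/10, 7/5); (-1, 2) → (11/5, -2/5); (-9/2, -3) → (3/10, 27/5); (5/2, 4) → (17/10, -22/5)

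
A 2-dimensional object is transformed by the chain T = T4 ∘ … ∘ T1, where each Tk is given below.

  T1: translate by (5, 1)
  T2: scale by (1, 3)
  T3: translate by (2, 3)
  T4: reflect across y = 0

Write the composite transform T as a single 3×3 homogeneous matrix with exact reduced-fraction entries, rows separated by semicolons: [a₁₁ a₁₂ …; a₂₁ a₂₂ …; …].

T = [1 0 7; 0 -3 -6; 0 0 1]

T1 = [1 0 5; 0 1 1; 0 0 1]
T2·T1 = [1 0 5; 0 3 3; 0 0 1]
T3·…·T1 = [1 0 7; 0 3 6; 0 0 1]
T4·…·T1 = [1 0 7; 0 -3 -6; 0 0 1]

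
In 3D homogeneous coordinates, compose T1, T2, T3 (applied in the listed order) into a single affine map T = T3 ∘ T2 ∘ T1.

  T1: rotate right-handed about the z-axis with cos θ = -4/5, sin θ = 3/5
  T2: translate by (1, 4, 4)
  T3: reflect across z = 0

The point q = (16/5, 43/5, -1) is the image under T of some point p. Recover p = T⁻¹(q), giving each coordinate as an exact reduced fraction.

p = (1, -5, -3)

T1 = [-4/5 -3/5 0 0; 3/5 -4/5 0 0; 0 0 1 0; 0 0 0 1]
T2·T1 = [-4/5 -3/5 0 1; 3/5 -4/5 0 4; 0 0 1 4; 0 0 0 1]
T3·…·T1 = [-4/5 -3/5 0 1; 3/5 -4/5 0 4; 0 0 -1 -4; 0 0 0 1]
det M = -1; M⁻¹ = [-4/5 3/5 0 -8/5; -3/5 -4/5 0 19/5; 0 0 -1 -4; 0 0 0 1]
M⁻¹ · (16/5, 43/5, -1)ᵀ = (1, -5, -3)ᵀ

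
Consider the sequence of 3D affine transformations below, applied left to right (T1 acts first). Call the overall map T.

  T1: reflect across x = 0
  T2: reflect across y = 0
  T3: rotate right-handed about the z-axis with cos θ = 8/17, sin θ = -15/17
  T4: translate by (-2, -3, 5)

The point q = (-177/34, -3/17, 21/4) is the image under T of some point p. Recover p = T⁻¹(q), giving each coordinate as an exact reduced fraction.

p = (4, 3/2, 1/4)

T1 = [-1 0 0 0; 0 1 0 0; 0 0 1 0; 0 0 0 1]
T2·T1 = [-1 0 0 0; 0 -1 0 0; 0 0 1 0; 0 0 0 1]
T3·…·T1 = [-8/17 -15/17 0 0; 15/17 -8/17 0 0; 0 0 1 0; 0 0 0 1]
T4·…·T1 = [-8/17 -15/17 0 -2; 15/17 -8/17 0 -3; 0 0 1 5; 0 0 0 1]
det M = 1; M⁻¹ = [-8/17 15/17 0 29/17; -15/17 -8/17 0 -54/17; 0 0 1 -5; 0 0 0 1]
M⁻¹ · (-177/34, -3/17, 21/4)ᵀ = (4, 3/2, 1/4)ᵀ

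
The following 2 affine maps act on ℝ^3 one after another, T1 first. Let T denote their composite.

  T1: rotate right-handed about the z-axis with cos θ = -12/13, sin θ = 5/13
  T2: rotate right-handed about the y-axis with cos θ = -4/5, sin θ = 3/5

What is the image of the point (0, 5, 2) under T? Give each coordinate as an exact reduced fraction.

T(p) = (178/65, -60/13, -29/65)

T1 rotate right-handed about the z-axis with cos θ = -12/13, sin θ = 5/13: (0, 5, 2) → (-25/13, -60/13, 2)
T2 rotate right-handed about the y-axis with cos θ = -4/5, sin θ = 3/5: (-25/13, -60/13, 2) → (178/65, -60/13, -29/65)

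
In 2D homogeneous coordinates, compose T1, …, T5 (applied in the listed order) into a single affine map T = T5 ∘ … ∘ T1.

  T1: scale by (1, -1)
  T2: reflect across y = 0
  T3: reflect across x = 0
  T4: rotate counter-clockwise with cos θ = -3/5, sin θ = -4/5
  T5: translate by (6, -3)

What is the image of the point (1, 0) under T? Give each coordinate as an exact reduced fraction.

T(p) = (33/5, -11/5)

T1 scale by (1, -1): (1, 0) → (1, 0)
T2 reflect across y = 0: (1, 0) → (1, 0)
T3 reflect across x = 0: (1, 0) → (-1, 0)
T4 rotate counter-clockwise with cos θ = -3/5, sin θ = -4/5: (-1, 0) → (3/5, 4/5)
T5 translate by (6, -3): (3/5, 4/5) → (33/5, -11/5)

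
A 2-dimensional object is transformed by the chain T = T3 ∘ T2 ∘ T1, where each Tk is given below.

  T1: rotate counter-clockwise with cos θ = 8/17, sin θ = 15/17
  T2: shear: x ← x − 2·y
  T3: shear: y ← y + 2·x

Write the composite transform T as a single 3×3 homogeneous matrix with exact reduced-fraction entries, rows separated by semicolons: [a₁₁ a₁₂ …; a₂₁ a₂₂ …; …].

T1 = [8/17 -15/17 0; 15/17 8/17 0; 0 0 1]
T2·T1 = [-22/17 -31/17 0; 15/17 8/17 0; 0 0 1]
T3·…·T1 = [-22/17 -31/17 0; -29/17 -54/17 0; 0 0 1]

T = [-22/17 -31/17 0; -29/17 -54/17 0; 0 0 1]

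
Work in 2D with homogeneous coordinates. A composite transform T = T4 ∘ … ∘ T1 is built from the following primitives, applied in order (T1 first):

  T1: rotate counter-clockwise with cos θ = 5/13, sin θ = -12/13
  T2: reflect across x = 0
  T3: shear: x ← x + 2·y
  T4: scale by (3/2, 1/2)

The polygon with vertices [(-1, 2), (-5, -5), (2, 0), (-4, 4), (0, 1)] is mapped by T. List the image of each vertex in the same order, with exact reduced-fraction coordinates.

image vertices: (75/26, 11/13), (465/26, 35/26), (-87/13, -12/13), (162/13, 34/13), (-3/13, 5/26)

T1 rotate counter-clockwise with cos θ = 5/13, sin θ = -12/13: (-1, 2) → (19/13, 22/13); (-5, -5) → (-85/13, 35/13); (2, 0) → (10/13, -24/13); (-4, 4) → (28/13, 68/13); (0, 1) → (12/13, 5/13)
T2 reflect across x = 0: (19/13, 22/13) → (-19/13, 22/13); (-85/13, 35/13) → (85/13, 35/13); (10/13, -24/13) → (-10/13, -24/13); (28/13, 68/13) → (-28/13, 68/13); (12/13, 5/13) → (-12/13, 5/13)
T3 shear: x ← x + 2·y: (-19/13, 22/13) → (25/13, 22/13); (85/13, 35/13) → (155/13, 35/13); (-10/13, -24/13) → (-58/13, -24/13); (-28/13, 68/13) → (108/13, 68/13); (-12/13, 5/13) → (-2/13, 5/13)
T4 scale by (3/2, 1/2): (25/13, 22/13) → (75/26, 11/13); (155/13, 35/13) → (465/26, 35/26); (-58/13, -24/13) → (-87/13, -12/13); (108/13, 68/13) → (162/13, 34/13); (-2/13, 5/13) → (-3/13, 5/26)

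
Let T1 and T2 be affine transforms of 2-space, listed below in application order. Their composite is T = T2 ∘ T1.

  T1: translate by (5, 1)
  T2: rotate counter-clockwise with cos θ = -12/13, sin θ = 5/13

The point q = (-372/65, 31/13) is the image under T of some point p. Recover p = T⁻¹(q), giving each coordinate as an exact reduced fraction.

p = (6/5, -1)

T1 = [1 0 5; 0 1 1; 0 0 1]
T2·T1 = [-12/13 -5/13 -5; 5/13 -12/13 1; 0 0 1]
det M = 1; M⁻¹ = [-12/13 5/13 -5; -5/13 -12/13 -1; 0 0 1]
M⁻¹ · (-372/65, 31/13)ᵀ = (6/5, -1)ᵀ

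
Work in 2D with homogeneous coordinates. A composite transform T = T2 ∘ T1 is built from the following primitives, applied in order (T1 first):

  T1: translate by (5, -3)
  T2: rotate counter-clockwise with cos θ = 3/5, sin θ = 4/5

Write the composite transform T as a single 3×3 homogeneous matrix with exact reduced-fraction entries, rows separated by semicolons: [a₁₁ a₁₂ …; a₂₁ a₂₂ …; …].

T = [3/5 -4/5 27/5; 4/5 3/5 11/5; 0 0 1]

T1 = [1 0 5; 0 1 -3; 0 0 1]
T2·T1 = [3/5 -4/5 27/5; 4/5 3/5 11/5; 0 0 1]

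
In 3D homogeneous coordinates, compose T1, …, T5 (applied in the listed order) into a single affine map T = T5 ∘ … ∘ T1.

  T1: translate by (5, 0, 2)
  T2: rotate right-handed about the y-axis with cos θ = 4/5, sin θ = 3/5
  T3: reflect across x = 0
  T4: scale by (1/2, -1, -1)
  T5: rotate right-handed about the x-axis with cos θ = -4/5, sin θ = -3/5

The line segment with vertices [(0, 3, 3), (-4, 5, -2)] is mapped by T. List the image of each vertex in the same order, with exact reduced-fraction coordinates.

image vertices: (-7/2, 9/5, 13/5), (-2/5, 109/25, 63/25)

T1 translate by (5, 0, 2): (0, 3, 3) → (5, 3, 5); (-4, 5, -2) → (1, 5, 0)
T2 rotate right-handed about the y-axis with cos θ = 4/5, sin θ = 3/5: (5, 3, 5) → (7, 3, 1); (1, 5, 0) → (4/5, 5, -3/5)
T3 reflect across x = 0: (7, 3, 1) → (-7, 3, 1); (4/5, 5, -3/5) → (-4/5, 5, -3/5)
T4 scale by (1/2, -1, -1): (-7, 3, 1) → (-7/2, -3, -1); (-4/5, 5, -3/5) → (-2/5, -5, 3/5)
T5 rotate right-handed about the x-axis with cos θ = -4/5, sin θ = -3/5: (-7/2, -3, -1) → (-7/2, 9/5, 13/5); (-2/5, -5, 3/5) → (-2/5, 109/25, 63/25)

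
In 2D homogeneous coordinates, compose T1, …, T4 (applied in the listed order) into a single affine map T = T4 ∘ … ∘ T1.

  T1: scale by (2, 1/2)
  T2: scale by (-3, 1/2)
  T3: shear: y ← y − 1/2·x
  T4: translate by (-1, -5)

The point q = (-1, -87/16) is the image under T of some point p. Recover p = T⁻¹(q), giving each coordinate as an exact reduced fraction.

p = (0, -7/4)

T1 = [2 0 0; 0 1/2 0; 0 0 1]
T2·T1 = [-6 0 0; 0 1/4 0; 0 0 1]
T3·…·T1 = [-6 0 0; 3 1/4 0; 0 0 1]
T4·…·T1 = [-6 0 -1; 3 1/4 -5; 0 0 1]
det M = -3/2; M⁻¹ = [-1/6 0 -1/6; 2 4 22; 0 0 1]
M⁻¹ · (-1, -87/16)ᵀ = (0, -7/4)ᵀ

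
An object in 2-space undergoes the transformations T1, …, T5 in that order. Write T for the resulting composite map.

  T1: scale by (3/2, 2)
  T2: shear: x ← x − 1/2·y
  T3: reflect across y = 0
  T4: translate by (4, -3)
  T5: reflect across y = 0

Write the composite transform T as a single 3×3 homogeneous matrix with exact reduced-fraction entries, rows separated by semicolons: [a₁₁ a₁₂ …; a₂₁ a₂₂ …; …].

T1 = [3/2 0 0; 0 2 0; 0 0 1]
T2·T1 = [3/2 -1 0; 0 2 0; 0 0 1]
T3·…·T1 = [3/2 -1 0; 0 -2 0; 0 0 1]
T4·…·T1 = [3/2 -1 4; 0 -2 -3; 0 0 1]
T5·…·T1 = [3/2 -1 4; 0 2 3; 0 0 1]

T = [3/2 -1 4; 0 2 3; 0 0 1]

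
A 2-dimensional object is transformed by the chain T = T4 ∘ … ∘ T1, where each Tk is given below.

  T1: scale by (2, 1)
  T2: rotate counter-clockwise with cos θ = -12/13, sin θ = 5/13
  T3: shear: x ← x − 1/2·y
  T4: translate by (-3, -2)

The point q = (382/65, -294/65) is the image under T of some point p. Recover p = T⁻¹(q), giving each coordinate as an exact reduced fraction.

T1 = [2 0 0; 0 1 0; 0 0 1]
T2·T1 = [-24/13 -5/13 0; 10/13 -12/13 0; 0 0 1]
T3·…·T1 = [-29/13 1/13 0; 10/13 -12/13 0; 0 0 1]
T4·…·T1 = [-29/13 1/13 -3; 10/13 -12/13 -2; 0 0 1]
det M = 2; M⁻¹ = [-6/13 -1/26 -19/13; -5/13 -29/26 -44/13; 0 0 1]
M⁻¹ · (382/65, -294/65)ᵀ = (-4, -3/5)ᵀ

p = (-4, -3/5)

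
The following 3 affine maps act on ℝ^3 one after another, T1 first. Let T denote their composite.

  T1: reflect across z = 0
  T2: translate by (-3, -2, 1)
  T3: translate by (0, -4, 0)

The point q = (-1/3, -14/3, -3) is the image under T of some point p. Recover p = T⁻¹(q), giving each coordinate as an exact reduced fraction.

T1 = [1 0 0 0; 0 1 0 0; 0 0 -1 0; 0 0 0 1]
T2·T1 = [1 0 0 -3; 0 1 0 -2; 0 0 -1 1; 0 0 0 1]
T3·…·T1 = [1 0 0 -3; 0 1 0 -6; 0 0 -1 1; 0 0 0 1]
det M = -1; M⁻¹ = [1 0 0 3; 0 1 0 6; 0 0 -1 1; 0 0 0 1]
M⁻¹ · (-1/3, -14/3, -3)ᵀ = (8/3, 4/3, 4)ᵀ

p = (8/3, 4/3, 4)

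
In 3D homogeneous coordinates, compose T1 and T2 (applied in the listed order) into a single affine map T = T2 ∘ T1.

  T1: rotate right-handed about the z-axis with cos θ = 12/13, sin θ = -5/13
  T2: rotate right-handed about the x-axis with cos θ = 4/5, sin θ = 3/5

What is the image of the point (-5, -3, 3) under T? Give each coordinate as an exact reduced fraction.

T(p) = (-75/13, -161/65, 123/65)

T1 rotate right-handed about the z-axis with cos θ = 12/13, sin θ = -5/13: (-5, -3, 3) → (-75/13, -11/13, 3)
T2 rotate right-handed about the x-axis with cos θ = 4/5, sin θ = 3/5: (-75/13, -11/13, 3) → (-75/13, -161/65, 123/65)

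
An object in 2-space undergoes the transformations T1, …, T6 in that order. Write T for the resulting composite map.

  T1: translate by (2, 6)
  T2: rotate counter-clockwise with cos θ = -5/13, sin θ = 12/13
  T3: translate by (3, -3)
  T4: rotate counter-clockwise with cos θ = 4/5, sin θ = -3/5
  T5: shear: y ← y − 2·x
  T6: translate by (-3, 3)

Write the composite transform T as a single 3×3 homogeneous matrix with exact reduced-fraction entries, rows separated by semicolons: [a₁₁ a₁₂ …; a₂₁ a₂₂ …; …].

T1 = [1 0 2; 0 1 6; 0 0 1]
T2·T1 = [-5/13 -12/13 -82/13; 12/13 -5/13 -6/13; 0 0 1]
T3·…·T1 = [-5/13 -12/13 -43/13; 12/13 -5/13 -45/13; 0 0 1]
T4·…·T1 = [16/65 -63/65 -307/65; 63/65 16/65 -51/65; 0 0 1]
T5·…·T1 = [16/65 -63/65 -307/65; 31/65 142/65 563/65; 0 0 1]
T6·…·T1 = [16/65 -63/65 -502/65; 31/65 142/65 758/65; 0 0 1]

T = [16/65 -63/65 -502/65; 31/65 142/65 758/65; 0 0 1]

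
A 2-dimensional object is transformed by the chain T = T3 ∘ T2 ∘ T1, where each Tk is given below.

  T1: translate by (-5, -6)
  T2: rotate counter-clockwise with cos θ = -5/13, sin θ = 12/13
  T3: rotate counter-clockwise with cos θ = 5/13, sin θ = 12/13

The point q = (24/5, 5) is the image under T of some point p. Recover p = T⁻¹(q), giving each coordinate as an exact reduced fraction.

p = (1/5, 1)

T1 = [1 0 -5; 0 1 -6; 0 0 1]
T2·T1 = [-5/13 -12/13 97/13; 12/13 -5/13 -30/13; 0 0 1]
T3·…·T1 = [-1 0 5; 0 -1 6; 0 0 1]
det M = 1; M⁻¹ = [-1 0 5; 0 -1 6; 0 0 1]
M⁻¹ · (24/5, 5)ᵀ = (1/5, 1)ᵀ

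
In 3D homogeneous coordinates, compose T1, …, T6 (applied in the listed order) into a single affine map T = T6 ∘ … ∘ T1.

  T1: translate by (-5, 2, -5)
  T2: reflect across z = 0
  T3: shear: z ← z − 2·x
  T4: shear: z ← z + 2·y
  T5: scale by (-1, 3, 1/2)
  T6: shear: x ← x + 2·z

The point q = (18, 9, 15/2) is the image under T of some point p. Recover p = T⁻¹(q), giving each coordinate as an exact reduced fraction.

T1 = [1 0 0 -5; 0 1 0 2; 0 0 1 -5; 0 0 0 1]
T2·T1 = [1 0 0 -5; 0 1 0 2; 0 0 -1 5; 0 0 0 1]
T3·…·T1 = [1 0 0 -5; 0 1 0 2; -2 0 -1 15; 0 0 0 1]
T4·…·T1 = [1 0 0 -5; 0 1 0 2; -2 2 -1 19; 0 0 0 1]
T5·…·T1 = [-1 0 0 5; 0 3 0 6; -1 1 -1/2 19/2; 0 0 0 1]
T6·…·T1 = [-3 2 -1 24; 0 3 0 6; -1 1 -1/2 19/2; 0 0 0 1]
det M = 3/2; M⁻¹ = [-1 0 2 5; 0 1/3 0 -2; 2 2/3 -6 5; 0 0 0 1]
M⁻¹ · (18, 9, 15/2)ᵀ = (2, 1, 2)ᵀ

p = (2, 1, 2)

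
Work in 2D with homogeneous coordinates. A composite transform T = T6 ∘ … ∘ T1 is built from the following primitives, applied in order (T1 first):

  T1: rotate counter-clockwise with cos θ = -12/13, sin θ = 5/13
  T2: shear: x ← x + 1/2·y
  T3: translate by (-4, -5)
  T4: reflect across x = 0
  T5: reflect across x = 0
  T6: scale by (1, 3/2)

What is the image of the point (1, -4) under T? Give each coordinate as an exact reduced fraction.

T(p) = (-35/26, -18/13)

T1 rotate counter-clockwise with cos θ = -12/13, sin θ = 5/13: (1, -4) → (8/13, 53/13)
T2 shear: x ← x + 1/2·y: (8/13, 53/13) → (69/26, 53/13)
T3 translate by (-4, -5): (69/26, 53/13) → (-35/26, -12/13)
T4 reflect across x = 0: (-35/26, -12/13) → (35/26, -12/13)
T5 reflect across x = 0: (35/26, -12/13) → (-35/26, -12/13)
T6 scale by (1, 3/2): (-35/26, -12/13) → (-35/26, -18/13)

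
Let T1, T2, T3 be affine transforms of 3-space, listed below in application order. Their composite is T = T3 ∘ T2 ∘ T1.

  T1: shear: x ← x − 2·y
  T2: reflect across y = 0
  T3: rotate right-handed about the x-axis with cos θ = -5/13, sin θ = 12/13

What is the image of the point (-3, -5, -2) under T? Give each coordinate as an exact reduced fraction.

T(p) = (7, -1/13, 70/13)

T1 shear: x ← x − 2·y: (-3, -5, -2) → (7, -5, -2)
T2 reflect across y = 0: (7, -5, -2) → (7, 5, -2)
T3 rotate right-handed about the x-axis with cos θ = -5/13, sin θ = 12/13: (7, 5, -2) → (7, -1/13, 70/13)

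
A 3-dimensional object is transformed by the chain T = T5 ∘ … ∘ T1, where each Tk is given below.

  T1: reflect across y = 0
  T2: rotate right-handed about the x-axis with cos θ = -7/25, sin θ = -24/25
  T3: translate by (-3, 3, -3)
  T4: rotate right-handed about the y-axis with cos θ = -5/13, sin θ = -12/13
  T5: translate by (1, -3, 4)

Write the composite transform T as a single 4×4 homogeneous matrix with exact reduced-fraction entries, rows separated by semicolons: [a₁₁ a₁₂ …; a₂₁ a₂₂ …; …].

T1 = [1 0 0 0; 0 -1 0 0; 0 0 1 0; 0 0 0 1]
T2·T1 = [1 0 0 0; 0 7/25 24/25 0; 0 24/25 -7/25 0; 0 0 0 1]
T3·…·T1 = [1 0 0 -3; 0 7/25 24/25 3; 0 24/25 -7/25 -3; 0 0 0 1]
T4·…·T1 = [-5/13 -288/325 84/325 51/13; 0 7/25 24/25 3; 12/13 -24/65 7/65 -21/13; 0 0 0 1]
T5·…·T1 = [-5/13 -288/325 84/325 64/13; 0 7/25 24/25 0; 12/13 -24/65 7/65 31/13; 0 0 0 1]

T = [-5/13 -288/325 84/325 64/13; 0 7/25 24/25 0; 12/13 -24/65 7/65 31/13; 0 0 0 1]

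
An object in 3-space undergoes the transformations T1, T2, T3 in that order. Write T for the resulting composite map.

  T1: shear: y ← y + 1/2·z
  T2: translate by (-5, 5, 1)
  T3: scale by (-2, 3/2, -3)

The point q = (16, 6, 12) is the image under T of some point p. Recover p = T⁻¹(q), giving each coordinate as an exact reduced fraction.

T1 = [1 0 0 0; 0 1 1/2 0; 0 0 1 0; 0 0 0 1]
T2·T1 = [1 0 0 -5; 0 1 1/2 5; 0 0 1 1; 0 0 0 1]
T3·…·T1 = [-2 0 0 10; 0 3/2 3/4 15/2; 0 0 -3 -3; 0 0 0 1]
det M = 9; M⁻¹ = [-1/2 0 0 5; 0 2/3 1/6 -9/2; 0 0 -1/3 -1; 0 0 0 1]
M⁻¹ · (16, 6, 12)ᵀ = (-3, 3/2, -5)ᵀ

p = (-3, 3/2, -5)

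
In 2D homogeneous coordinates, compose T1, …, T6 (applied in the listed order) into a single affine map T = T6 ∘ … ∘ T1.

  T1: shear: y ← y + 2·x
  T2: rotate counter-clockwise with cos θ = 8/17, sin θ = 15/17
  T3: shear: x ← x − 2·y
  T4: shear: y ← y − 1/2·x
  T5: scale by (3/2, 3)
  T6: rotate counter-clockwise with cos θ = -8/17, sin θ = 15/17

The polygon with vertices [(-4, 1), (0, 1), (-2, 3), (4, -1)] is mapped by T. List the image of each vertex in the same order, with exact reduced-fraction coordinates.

T1 shear: y ← y + 2·x: (-4, 1) → (-4, -7); (0, 1) → (0, 1); (-2, 3) → (-2, -1); (4, -1) → (4, 7)
T2 rotate counter-clockwise with cos θ = 8/17, sin θ = 15/17: (-4, -7) → (73/17, -116/17); (0, 1) → (-15/17, 8/17); (-2, -1) → (-1/17, -38/17); (4, 7) → (-73/17, 116/17)
T3 shear: x ← x − 2·y: (73/17, -116/17) → (305/17, -116/17); (-15/17, 8/17) → (-31/17, 8/17); (-1/17, -38/17) → (75/17, -38/17); (-73/17, 116/17) → (-305/17, 116/17)
T4 shear: y ← y − 1/2·x: (305/17, -116/17) → (305/17, -537/34); (-31/17, 8/17) → (-31/17, 47/34); (75/17, -38/17) → (75/17, -151/34); (-305/17, 116/17) → (-305/17, 537/34)
T5 scale by (3/2, 3): (305/17, -537/34) → (915/34, -1611/34); (-31/17, 47/34) → (-93/34, 141/34); (75/17, -151/34) → (225/34, -453/34); (-305/17, 537/34) → (-915/34, 1611/34)
T6 rotate counter-clockwise with cos θ = -8/17, sin θ = 15/17: (915/34, -1611/34) → (16845/578, 26613/578); (-93/34, 141/34) → (-1371/578, -2523/578); (225/34, -453/34) → (4995/578, 6999/578); (-915/34, 1611/34) → (-16845/578, -26613/578)

image vertices: (16845/578, 26613/578), (-1371/578, -2523/578), (4995/578, 6999/578), (-16845/578, -26613/578)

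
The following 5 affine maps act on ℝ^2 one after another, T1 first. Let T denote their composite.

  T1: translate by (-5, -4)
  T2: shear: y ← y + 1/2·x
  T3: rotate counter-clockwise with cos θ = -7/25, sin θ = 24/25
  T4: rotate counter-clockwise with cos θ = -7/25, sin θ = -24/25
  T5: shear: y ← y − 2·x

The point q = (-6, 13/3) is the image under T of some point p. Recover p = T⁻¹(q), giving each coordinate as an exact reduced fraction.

T1 = [1 0 -5; 0 1 -4; 0 0 1]
T2·T1 = [1 0 -5; 1/2 1 -13/2; 0 0 1]
T3·…·T1 = [-19/25 -24/25 191/25; 41/50 -7/25 -149/50; 0 0 1]
T4·…·T1 = [1 0 -5; 1/2 1 -13/2; 0 0 1]
T5·…·T1 = [1 0 -5; -3/2 1 7/2; 0 0 1]
det M = 1; M⁻¹ = [1 0 5; 3/2 1 4; 0 0 1]
M⁻¹ · (-6, 13/3)ᵀ = (-1, -2/3)ᵀ

p = (-1, -2/3)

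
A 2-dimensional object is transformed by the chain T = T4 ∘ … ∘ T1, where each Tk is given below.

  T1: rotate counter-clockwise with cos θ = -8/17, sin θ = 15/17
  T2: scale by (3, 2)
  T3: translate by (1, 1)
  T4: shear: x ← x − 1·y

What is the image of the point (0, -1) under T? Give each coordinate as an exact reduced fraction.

T1 rotate counter-clockwise with cos θ = -8/17, sin θ = 15/17: (0, -1) → (15/17, 8/17)
T2 scale by (3, 2): (15/17, 8/17) → (45/17, 16/17)
T3 translate by (1, 1): (45/17, 16/17) → (62/17, 33/17)
T4 shear: x ← x − 1·y: (62/17, 33/17) → (29/17, 33/17)

T(p) = (29/17, 33/17)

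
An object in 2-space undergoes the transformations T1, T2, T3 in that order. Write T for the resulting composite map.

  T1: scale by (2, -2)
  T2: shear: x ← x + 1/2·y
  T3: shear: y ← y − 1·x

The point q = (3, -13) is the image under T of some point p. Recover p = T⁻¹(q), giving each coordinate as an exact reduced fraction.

p = (4, 5)

T1 = [2 0 0; 0 -2 0; 0 0 1]
T2·T1 = [2 -1 0; 0 -2 0; 0 0 1]
T3·…·T1 = [2 -1 0; -2 -1 0; 0 0 1]
det M = -4; M⁻¹ = [1/4 -1/4 0; -1/2 -1/2 0; 0 0 1]
M⁻¹ · (3, -13)ᵀ = (4, 5)ᵀ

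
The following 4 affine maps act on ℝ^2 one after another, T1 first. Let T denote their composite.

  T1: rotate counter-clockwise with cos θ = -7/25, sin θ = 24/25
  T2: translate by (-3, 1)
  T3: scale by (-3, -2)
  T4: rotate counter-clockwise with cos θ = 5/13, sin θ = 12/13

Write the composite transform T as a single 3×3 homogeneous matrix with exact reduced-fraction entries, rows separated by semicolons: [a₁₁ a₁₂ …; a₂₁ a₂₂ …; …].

T1 = [-7/25 -24/25 0; 24/25 -7/25 0; 0 0 1]
T2·T1 = [-7/25 -24/25 -3; 24/25 -7/25 1; 0 0 1]
T3·…·T1 = [21/25 72/25 9; -48/25 14/25 -2; 0 0 1]
T4·…·T1 = [681/325 192/325 69/13; 12/325 934/325 98/13; 0 0 1]

T = [681/325 192/325 69/13; 12/325 934/325 98/13; 0 0 1]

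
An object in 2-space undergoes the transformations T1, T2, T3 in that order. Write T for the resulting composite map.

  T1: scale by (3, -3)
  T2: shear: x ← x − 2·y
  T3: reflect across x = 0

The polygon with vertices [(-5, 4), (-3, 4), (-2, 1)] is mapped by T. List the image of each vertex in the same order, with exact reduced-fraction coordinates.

T1 scale by (3, -3): (-5, 4) → (-15, -12); (-3, 4) → (-9, -12); (-2, 1) → (-6, -3)
T2 shear: x ← x − 2·y: (-15, -12) → (9, -12); (-9, -12) → (15, -12); (-6, -3) → (0, -3)
T3 reflect across x = 0: (9, -12) → (-9, -12); (15, -12) → (-15, -12); (0, -3) → (0, -3)

image vertices: (-9, -12), (-15, -12), (0, -3)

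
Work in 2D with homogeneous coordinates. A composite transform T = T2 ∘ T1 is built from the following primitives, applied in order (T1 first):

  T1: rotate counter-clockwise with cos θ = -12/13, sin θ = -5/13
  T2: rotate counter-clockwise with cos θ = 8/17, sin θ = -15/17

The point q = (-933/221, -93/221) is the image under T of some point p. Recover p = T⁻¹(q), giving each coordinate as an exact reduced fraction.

p = (3, 3)

T1 = [-12/13 5/13 0; -5/13 -12/13 0; 0 0 1]
T2·T1 = [-171/221 -140/221 0; 140/221 -171/221 0; 0 0 1]
det M = 1; M⁻¹ = [-171/221 140/221 0; -140/221 -171/221 0; 0 0 1]
M⁻¹ · (-933/221, -93/221)ᵀ = (3, 3)ᵀ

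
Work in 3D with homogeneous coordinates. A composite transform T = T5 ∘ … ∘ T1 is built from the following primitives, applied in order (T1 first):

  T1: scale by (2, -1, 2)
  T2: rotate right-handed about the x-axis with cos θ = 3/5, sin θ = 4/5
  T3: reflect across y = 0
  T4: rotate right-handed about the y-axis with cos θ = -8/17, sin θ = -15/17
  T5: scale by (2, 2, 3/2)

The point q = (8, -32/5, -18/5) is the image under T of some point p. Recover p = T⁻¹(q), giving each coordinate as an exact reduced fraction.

T1 = [2 0 0 0; 0 -1 0 0; 0 0 2 0; 0 0 0 1]
T2·T1 = [2 0 0 0; 0 -3/5 -8/5 0; 0 -4/5 6/5 0; 0 0 0 1]
T3·…·T1 = [2 0 0 0; 0 3/5 8/5 0; 0 -4/5 6/5 0; 0 0 0 1]
T4·…·T1 = [-16/17 12/17 -18/17 0; 0 3/5 8/5 0; 30/17 32/85 -48/85 0; 0 0 0 1]
T5·…·T1 = [-32/17 24/17 -36/17 0; 0 6/5 16/5 0; 45/17 48/85 -72/85 0; 0 0 0 1]
det M = 24; M⁻¹ = [-2/17 0 5/17 0; 6/17 3/10 64/255 0; -9/68 1/5 -8/85 0; 0 0 0 1]
M⁻¹ · (8, -32/5, -18/5)ᵀ = (-2, 0, -2)ᵀ

p = (-2, 0, -2)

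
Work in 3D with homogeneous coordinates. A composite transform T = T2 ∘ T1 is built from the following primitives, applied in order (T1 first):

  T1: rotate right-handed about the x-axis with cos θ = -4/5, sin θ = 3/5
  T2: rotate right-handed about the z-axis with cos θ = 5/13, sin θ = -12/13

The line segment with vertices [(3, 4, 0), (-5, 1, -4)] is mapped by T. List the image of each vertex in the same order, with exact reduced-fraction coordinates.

T1 rotate right-handed about the x-axis with cos θ = -4/5, sin θ = 3/5: (3, 4, 0) → (3, -16/5, 12/5); (-5, 1, -4) → (-5, 8/5, 19/5)
T2 rotate right-handed about the z-axis with cos θ = 5/13, sin θ = -12/13: (3, -16/5, 12/5) → (-9/5, -4, 12/5); (-5, 8/5, 19/5) → (-29/65, 68/13, 19/5)

image vertices: (-9/5, -4, 12/5), (-29/65, 68/13, 19/5)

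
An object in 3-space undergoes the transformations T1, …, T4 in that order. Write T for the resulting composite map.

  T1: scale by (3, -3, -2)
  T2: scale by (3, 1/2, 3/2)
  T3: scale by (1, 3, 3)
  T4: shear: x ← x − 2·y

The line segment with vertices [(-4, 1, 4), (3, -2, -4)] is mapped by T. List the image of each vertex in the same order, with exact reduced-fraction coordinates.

image vertices: (-27, -9/2, -36), (9, 9, 36)

T1 scale by (3, -3, -2): (-4, 1, 4) → (-12, -3, -8); (3, -2, -4) → (9, 6, 8)
T2 scale by (3, 1/2, 3/2): (-12, -3, -8) → (-36, -3/2, -12); (9, 6, 8) → (27, 3, 12)
T3 scale by (1, 3, 3): (-36, -3/2, -12) → (-36, -9/2, -36); (27, 3, 12) → (27, 9, 36)
T4 shear: x ← x − 2·y: (-36, -9/2, -36) → (-27, -9/2, -36); (27, 9, 36) → (9, 9, 36)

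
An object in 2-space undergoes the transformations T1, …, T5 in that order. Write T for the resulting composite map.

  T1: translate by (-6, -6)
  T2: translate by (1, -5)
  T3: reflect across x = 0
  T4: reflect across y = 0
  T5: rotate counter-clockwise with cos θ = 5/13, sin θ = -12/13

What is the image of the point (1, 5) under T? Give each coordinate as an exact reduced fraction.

T1 translate by (-6, -6): (1, 5) → (-5, -1)
T2 translate by (1, -5): (-5, -1) → (-4, -6)
T3 reflect across x = 0: (-4, -6) → (4, -6)
T4 reflect across y = 0: (4, -6) → (4, 6)
T5 rotate counter-clockwise with cos θ = 5/13, sin θ = -12/13: (4, 6) → (92/13, -18/13)

T(p) = (92/13, -18/13)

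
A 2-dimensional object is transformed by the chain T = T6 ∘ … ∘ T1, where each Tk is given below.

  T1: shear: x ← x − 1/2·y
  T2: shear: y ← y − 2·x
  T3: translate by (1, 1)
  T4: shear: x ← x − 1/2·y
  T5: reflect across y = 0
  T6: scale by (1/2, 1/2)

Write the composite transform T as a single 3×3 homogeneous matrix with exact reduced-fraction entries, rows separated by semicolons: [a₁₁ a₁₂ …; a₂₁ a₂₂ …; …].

T = [1 -3/4 1/4; 1 -1 -1/2; 0 0 1]

T1 = [1 -1/2 0; 0 1 0; 0 0 1]
T2·T1 = [1 -1/2 0; -2 2 0; 0 0 1]
T3·…·T1 = [1 -1/2 1; -2 2 1; 0 0 1]
T4·…·T1 = [2 -3/2 1/2; -2 2 1; 0 0 1]
T5·…·T1 = [2 -3/2 1/2; 2 -2 -1; 0 0 1]
T6·…·T1 = [1 -3/4 1/4; 1 -1 -1/2; 0 0 1]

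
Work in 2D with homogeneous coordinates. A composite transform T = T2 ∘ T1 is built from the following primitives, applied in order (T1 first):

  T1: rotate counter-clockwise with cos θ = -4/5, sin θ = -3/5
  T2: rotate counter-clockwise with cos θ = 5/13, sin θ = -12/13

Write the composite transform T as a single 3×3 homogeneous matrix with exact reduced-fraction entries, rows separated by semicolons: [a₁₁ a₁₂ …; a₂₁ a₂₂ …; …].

T1 = [-4/5 3/5 0; -3/5 -4/5 0; 0 0 1]
T2·T1 = [-56/65 -33/65 0; 33/65 -56/65 0; 0 0 1]

T = [-56/65 -33/65 0; 33/65 -56/65 0; 0 0 1]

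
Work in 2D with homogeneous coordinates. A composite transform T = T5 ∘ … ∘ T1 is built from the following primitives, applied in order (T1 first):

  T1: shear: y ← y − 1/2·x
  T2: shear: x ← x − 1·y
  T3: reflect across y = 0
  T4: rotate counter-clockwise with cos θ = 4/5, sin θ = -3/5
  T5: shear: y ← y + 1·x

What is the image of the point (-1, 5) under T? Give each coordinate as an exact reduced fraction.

T(p) = (-17/2, -9)

T1 shear: y ← y − 1/2·x: (-1, 5) → (-1, 11/2)
T2 shear: x ← x − 1·y: (-1, 11/2) → (-13/2, 11/2)
T3 reflect across y = 0: (-13/2, 11/2) → (-13/2, -11/2)
T4 rotate counter-clockwise with cos θ = 4/5, sin θ = -3/5: (-13/2, -11/2) → (-17/2, -1/2)
T5 shear: y ← y + 1·x: (-17/2, -1/2) → (-17/2, -9)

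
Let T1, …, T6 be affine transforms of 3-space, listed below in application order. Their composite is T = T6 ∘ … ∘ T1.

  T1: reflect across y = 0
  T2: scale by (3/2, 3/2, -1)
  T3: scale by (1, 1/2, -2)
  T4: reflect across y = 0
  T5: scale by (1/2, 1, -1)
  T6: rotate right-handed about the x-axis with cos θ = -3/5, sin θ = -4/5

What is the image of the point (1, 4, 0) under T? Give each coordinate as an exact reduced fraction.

T1 reflect across y = 0: (1, 4, 0) → (1, -4, 0)
T2 scale by (3/2, 3/2, -1): (1, -4, 0) → (3/2, -6, 0)
T3 scale by (1, 1/2, -2): (3/2, -6, 0) → (3/2, -3, 0)
T4 reflect across y = 0: (3/2, -3, 0) → (3/2, 3, 0)
T5 scale by (1/2, 1, -1): (3/2, 3, 0) → (3/4, 3, 0)
T6 rotate right-handed about the x-axis with cos θ = -3/5, sin θ = -4/5: (3/4, 3, 0) → (3/4, -9/5, -12/5)

T(p) = (3/4, -9/5, -12/5)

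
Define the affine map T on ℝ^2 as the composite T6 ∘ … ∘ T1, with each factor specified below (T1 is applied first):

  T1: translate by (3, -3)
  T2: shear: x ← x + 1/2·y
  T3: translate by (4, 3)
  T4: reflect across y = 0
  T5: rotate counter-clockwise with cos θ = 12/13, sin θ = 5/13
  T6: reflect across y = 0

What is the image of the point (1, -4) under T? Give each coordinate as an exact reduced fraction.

T1 translate by (3, -3): (1, -4) → (4, -7)
T2 shear: x ← x + 1/2·y: (4, -7) → (1/2, -7)
T3 translate by (4, 3): (1/2, -7) → (9/2, -4)
T4 reflect across y = 0: (9/2, -4) → (9/2, 4)
T5 rotate counter-clockwise with cos θ = 12/13, sin θ = 5/13: (9/2, 4) → (34/13, 141/26)
T6 reflect across y = 0: (34/13, 141/26) → (34/13, -141/26)

T(p) = (34/13, -141/26)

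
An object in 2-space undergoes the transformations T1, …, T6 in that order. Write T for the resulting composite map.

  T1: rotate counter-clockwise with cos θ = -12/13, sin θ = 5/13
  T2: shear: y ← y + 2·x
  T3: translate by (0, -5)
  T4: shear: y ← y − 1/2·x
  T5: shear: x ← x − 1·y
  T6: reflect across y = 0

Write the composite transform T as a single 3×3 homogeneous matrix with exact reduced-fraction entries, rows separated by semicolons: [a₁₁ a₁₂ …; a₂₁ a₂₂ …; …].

T1 = [-12/13 -5/13 0; 5/13 -12/13 0; 0 0 1]
T2·T1 = [-12/13 -5/13 0; -19/13 -22/13 0; 0 0 1]
T3·…·T1 = [-12/13 -5/13 0; -19/13 -22/13 -5; 0 0 1]
T4·…·T1 = [-12/13 -5/13 0; -1 -3/2 -5; 0 0 1]
T5·…·T1 = [1/13 29/26 5; -1 -3/2 -5; 0 0 1]
T6·…·T1 = [1/13 29/26 5; 1 3/2 5; 0 0 1]

T = [1/13 29/26 5; 1 3/2 5; 0 0 1]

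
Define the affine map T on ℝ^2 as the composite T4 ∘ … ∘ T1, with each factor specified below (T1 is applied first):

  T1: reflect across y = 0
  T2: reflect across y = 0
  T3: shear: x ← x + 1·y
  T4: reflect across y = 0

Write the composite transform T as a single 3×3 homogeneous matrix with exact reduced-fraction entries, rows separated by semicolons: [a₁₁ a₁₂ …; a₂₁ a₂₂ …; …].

T = [1 1 0; 0 -1 0; 0 0 1]

T1 = [1 0 0; 0 -1 0; 0 0 1]
T2·T1 = [1 0 0; 0 1 0; 0 0 1]
T3·…·T1 = [1 1 0; 0 1 0; 0 0 1]
T4·…·T1 = [1 1 0; 0 -1 0; 0 0 1]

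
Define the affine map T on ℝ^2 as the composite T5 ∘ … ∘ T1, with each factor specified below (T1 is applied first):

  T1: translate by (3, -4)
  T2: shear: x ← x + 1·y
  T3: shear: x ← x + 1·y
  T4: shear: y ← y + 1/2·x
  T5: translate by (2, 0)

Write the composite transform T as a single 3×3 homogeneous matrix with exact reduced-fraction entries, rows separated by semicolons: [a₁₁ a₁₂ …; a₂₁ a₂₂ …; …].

T = [1 2 -3; 1/2 2 -13/2; 0 0 1]

T1 = [1 0 3; 0 1 -4; 0 0 1]
T2·T1 = [1 1 -1; 0 1 -4; 0 0 1]
T3·…·T1 = [1 2 -5; 0 1 -4; 0 0 1]
T4·…·T1 = [1 2 -5; 1/2 2 -13/2; 0 0 1]
T5·…·T1 = [1 2 -3; 1/2 2 -13/2; 0 0 1]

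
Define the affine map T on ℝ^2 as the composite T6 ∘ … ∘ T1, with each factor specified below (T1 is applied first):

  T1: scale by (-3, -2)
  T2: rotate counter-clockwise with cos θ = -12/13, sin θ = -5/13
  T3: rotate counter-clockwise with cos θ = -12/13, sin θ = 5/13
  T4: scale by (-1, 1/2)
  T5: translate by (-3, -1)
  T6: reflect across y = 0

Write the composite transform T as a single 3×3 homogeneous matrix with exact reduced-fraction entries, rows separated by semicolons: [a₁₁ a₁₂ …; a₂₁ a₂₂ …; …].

T1 = [-3 0 0; 0 -2 0; 0 0 1]
T2·T1 = [36/13 -10/13 0; 15/13 24/13 0; 0 0 1]
T3·…·T1 = [-3 0 0; 0 -2 0; 0 0 1]
T4·…·T1 = [3 0 0; 0 -1 0; 0 0 1]
T5·…·T1 = [3 0 -3; 0 -1 -1; 0 0 1]
T6·…·T1 = [3 0 -3; 0 1 1; 0 0 1]

T = [3 0 -3; 0 1 1; 0 0 1]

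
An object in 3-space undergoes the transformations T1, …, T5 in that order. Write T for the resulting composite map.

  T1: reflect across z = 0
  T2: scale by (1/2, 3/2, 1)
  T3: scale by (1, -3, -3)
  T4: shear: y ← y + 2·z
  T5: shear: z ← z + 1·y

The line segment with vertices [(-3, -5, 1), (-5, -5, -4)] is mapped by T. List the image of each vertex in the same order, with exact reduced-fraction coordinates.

T1 reflect across z = 0: (-3, -5, 1) → (-3, -5, -1); (-5, -5, -4) → (-5, -5, 4)
T2 scale by (1/2, 3/2, 1): (-3, -5, -1) → (-3/2, -15/2, -1); (-5, -5, 4) → (-5/2, -15/2, 4)
T3 scale by (1, -3, -3): (-3/2, -15/2, -1) → (-3/2, 45/2, 3); (-5/2, -15/2, 4) → (-5/2, 45/2, -12)
T4 shear: y ← y + 2·z: (-3/2, 45/2, 3) → (-3/2, 57/2, 3); (-5/2, 45/2, -12) → (-5/2, -3/2, -12)
T5 shear: z ← z + 1·y: (-3/2, 57/2, 3) → (-3/2, 57/2, 63/2); (-5/2, -3/2, -12) → (-5/2, -3/2, -27/2)

image vertices: (-3/2, 57/2, 63/2), (-5/2, -3/2, -27/2)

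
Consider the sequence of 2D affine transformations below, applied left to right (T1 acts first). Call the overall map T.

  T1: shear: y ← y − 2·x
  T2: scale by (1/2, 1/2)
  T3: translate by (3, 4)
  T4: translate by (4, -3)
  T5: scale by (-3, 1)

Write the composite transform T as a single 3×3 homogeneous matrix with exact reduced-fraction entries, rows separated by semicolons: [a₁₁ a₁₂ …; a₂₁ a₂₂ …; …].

T = [-3/2 0 -21; -1 1/2 1; 0 0 1]

T1 = [1 0 0; -2 1 0; 0 0 1]
T2·T1 = [1/2 0 0; -1 1/2 0; 0 0 1]
T3·…·T1 = [1/2 0 3; -1 1/2 4; 0 0 1]
T4·…·T1 = [1/2 0 7; -1 1/2 1; 0 0 1]
T5·…·T1 = [-3/2 0 -21; -1 1/2 1; 0 0 1]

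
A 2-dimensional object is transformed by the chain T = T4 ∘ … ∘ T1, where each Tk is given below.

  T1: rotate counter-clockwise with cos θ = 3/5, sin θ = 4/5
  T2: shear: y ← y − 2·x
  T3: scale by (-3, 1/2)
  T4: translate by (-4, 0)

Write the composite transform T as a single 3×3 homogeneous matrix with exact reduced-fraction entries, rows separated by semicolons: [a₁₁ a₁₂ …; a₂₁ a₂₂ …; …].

T = [-9/5 12/5 -4; -1/5 11/10 0; 0 0 1]

T1 = [3/5 -4/5 0; 4/5 3/5 0; 0 0 1]
T2·T1 = [3/5 -4/5 0; -2/5 11/5 0; 0 0 1]
T3·…·T1 = [-9/5 12/5 0; -1/5 11/10 0; 0 0 1]
T4·…·T1 = [-9/5 12/5 -4; -1/5 11/10 0; 0 0 1]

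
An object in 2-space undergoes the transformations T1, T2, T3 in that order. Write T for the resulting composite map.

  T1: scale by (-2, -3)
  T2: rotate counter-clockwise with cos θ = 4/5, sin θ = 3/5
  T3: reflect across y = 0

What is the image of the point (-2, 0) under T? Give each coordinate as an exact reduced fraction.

T(p) = (16/5, -12/5)

T1 scale by (-2, -3): (-2, 0) → (4, 0)
T2 rotate counter-clockwise with cos θ = 4/5, sin θ = 3/5: (4, 0) → (16/5, 12/5)
T3 reflect across y = 0: (16/5, 12/5) → (16/5, -12/5)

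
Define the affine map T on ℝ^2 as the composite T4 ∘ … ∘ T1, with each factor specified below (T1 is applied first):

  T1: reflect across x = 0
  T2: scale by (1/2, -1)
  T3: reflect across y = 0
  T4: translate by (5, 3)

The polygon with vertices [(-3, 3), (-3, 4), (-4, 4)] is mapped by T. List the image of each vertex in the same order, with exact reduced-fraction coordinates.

T1 reflect across x = 0: (-3, 3) → (3, 3); (-3, 4) → (3, 4); (-4, 4) → (4, 4)
T2 scale by (1/2, -1): (3, 3) → (3/2, -3); (3, 4) → (3/2, -4); (4, 4) → (2, -4)
T3 reflect across y = 0: (3/2, -3) → (3/2, 3); (3/2, -4) → (3/2, 4); (2, -4) → (2, 4)
T4 translate by (5, 3): (3/2, 3) → (13/2, 6); (3/2, 4) → (13/2, 7); (2, 4) → (7, 7)

image vertices: (13/2, 6), (13/2, 7), (7, 7)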